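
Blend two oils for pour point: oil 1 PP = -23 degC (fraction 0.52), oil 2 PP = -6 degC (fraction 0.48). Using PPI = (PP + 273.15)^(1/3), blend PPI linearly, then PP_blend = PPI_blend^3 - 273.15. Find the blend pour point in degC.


PPI_1 = (-23 + 273.15)^(1/3) = 6.300865
PPI_2 = (-6 + 273.15)^(1/3) = 6.440482
PPI_blend = 0.52 * 6.300865 + 0.48 * 6.440482 = 6.367881
PP_blend = 6.367881^3 - 273.15 = 258.217 - 273.15 = -14.93

-14.93 degC


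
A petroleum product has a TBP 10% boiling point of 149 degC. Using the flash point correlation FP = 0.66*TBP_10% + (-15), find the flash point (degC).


FP = 0.66 * 149 + (-15) = 83.34

83.34 degC


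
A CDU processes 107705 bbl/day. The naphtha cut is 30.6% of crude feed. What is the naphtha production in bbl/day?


Crude throughput = 107705 bbl/day
Fraction yield = 30.6%
yield = throughput * fraction / 100
yield = 107705 * 30.6 / 100 = 32957.73

32957.73 bbl/day


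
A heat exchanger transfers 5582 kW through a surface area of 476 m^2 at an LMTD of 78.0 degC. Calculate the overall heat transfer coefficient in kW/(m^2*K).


From Q = U*A*LMTD, U = Q / (A * LMTD)
U = 5582 / (476 * 78.0) = 5582 / 37128 = 0.1503

0.1503 kW/(m^2*K)


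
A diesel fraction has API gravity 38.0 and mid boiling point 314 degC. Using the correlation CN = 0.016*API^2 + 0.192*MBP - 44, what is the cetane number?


CN = 0.016 * 38.0^2 + 0.192 * 314 - 44
CN = 23.104 + 60.288 - 44 = 39.392

39.392


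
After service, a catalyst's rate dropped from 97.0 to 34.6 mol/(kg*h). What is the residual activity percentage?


Activity (%) = (rate_used / rate_fresh) * 100
rate_used = 34.6, rate_fresh = 97.0
= (34.6 / 97.0) * 100
= 0.3567 * 100 = 35.67

35.67 %


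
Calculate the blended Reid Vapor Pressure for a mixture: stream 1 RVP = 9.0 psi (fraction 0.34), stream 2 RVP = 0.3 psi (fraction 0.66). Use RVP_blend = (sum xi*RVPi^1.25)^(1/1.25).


Chevron index: RVP_blend = (sum xi*RVPi^1.25)^(1/1.25)
RVP^1.25 terms: 0.34 * 9.0^1.25 + 0.66 * 0.3^1.25 = 5.44661
RVP_blend = 5.44661^(1/1.25) = 3.881

3.881 psi


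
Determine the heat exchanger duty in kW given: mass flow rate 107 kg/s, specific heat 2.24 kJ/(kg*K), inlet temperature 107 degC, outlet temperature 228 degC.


Q = m_dot * cp * delta_T
delta_T = 228 - 107 = 121 K
Q = 107 * 2.24 * 121
= 239.68 * 121
= 29001.28 kW

29001.28 kW


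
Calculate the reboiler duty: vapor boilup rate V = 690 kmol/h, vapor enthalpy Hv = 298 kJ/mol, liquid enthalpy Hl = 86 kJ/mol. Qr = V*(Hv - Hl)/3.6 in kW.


Qr = 690 * (298 - 86) / 3.6 = 690 * 212 / 3.6 = 40630

40630 kW


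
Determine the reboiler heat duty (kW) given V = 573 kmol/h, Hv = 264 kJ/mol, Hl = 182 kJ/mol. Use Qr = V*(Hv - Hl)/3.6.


Qr = 573 * (264 - 182) / 3.6 = 573 * 82 / 3.6 = 13050

13050 kW


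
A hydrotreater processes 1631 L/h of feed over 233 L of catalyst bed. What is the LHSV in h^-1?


LHSV = volumetric feed rate / catalyst volume
= 1631 L/h / 233 L
= 7.000 h^-1

7.000 h^-1


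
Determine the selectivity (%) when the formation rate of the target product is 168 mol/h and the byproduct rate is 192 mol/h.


Selectivity = desired / (desired + undesired) * 100
Total products = 168 + 192 = 360 mol/h
S = 168 / 360 * 100
= 0.4667 * 100
= 46.67 %

46.67 %


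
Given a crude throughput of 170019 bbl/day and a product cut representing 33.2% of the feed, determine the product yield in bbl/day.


Crude throughput = 170019 bbl/day
Fraction yield = 33.2%
yield = throughput * fraction / 100
yield = 170019 * 33.2 / 100 = 56446.308

56446.308 bbl/day


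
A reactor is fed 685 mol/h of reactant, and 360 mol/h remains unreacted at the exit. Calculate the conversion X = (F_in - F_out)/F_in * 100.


X = (F_in - F_out) / F_in * 100
Moles reacted = 685 - 360 = 325
X = 325 / 685 * 100
= 0.4745 * 100
= 47.45 %

47.45 %


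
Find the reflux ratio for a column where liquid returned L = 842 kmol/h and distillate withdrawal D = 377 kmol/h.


Reflux ratio definition: R = L / D (liquid returned / distillate withdrawn)
L = 842 kmol/h, D = 377 kmol/h
R = 842 / 377 = 2.233

2.233


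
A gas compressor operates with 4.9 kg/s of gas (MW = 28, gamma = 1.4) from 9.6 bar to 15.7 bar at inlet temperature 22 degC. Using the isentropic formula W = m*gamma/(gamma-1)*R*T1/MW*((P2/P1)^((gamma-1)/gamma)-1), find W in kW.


Isentropic work: W = m*(gamma/(gamma-1))*(R*T1/MW)*((P2/P1)^((gamma-1)/gamma) - 1)
T1 = 22 + 273.15 = 295.15 K
Pressure ratio = 15.7 / 9.6 = 1.63542
Exponent = (1.4 - 1)/1.4 = 0.285714
(P2/P1)^exp - 1 = 1.63542^0.285714 - 1 = 0.150898
W = 4.9 * 1.4 / 0.4 * 8.314 * 295.15 / 28 * 0.150898 = 226.8

226.8 kW


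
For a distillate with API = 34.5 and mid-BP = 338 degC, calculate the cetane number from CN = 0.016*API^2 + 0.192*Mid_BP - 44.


CN = 0.016 * 34.5^2 + 0.192 * 338 - 44
CN = 19.044 + 64.896 - 44 = 39.94

39.94


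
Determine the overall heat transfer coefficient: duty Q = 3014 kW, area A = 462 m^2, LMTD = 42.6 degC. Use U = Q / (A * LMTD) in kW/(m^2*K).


From Q = U*A*LMTD, U = Q / (A * LMTD)
U = 3014 / (462 * 42.6) = 3014 / 19681.2 = 0.1531

0.1531 kW/(m^2*K)


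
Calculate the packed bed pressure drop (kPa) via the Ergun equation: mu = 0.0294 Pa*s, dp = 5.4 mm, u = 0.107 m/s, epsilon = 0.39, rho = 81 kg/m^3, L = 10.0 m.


dp = 5.4 mm = 0.0054 m
Viscous term = 150*0.0294*0.107*(1-0.39)^2 / (0.0054^2*0.39^3) = 101508
Inertial term = 1.75*81*0.107^2*(1-0.39) / (0.0054*0.39^3) = 3090.53
dP/L = 101508 + 3090.53 = 104599 Pa/m
dP = 104599 * 10.0 / 1000 = 1046 kPa

1046 kPa


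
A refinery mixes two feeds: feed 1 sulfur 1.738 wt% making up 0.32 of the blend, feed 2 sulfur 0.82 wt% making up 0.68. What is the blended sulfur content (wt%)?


Linear sulfur blending: S_blend = x1*S1 + x2*S2
Contribution 1: 0.32 * 1.738 = 0.55616 wt%
Contribution 2: 0.68 * 0.82 = 0.5576 wt%
S_blend = 0.55616 + 0.5576 = 1.11376

1.11376 wt%


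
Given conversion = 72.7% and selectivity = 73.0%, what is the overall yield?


Overall yield = conversion (%) * selectivity (%) / 100
Conversion = 72.7%, Selectivity = 73.0%
Y = 72.7 * 73.0 / 100
= 53.071 %

53.071 %


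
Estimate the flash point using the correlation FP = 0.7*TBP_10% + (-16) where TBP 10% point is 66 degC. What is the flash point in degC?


FP = 0.7 * 66 + (-16) = 30.2

30.2 degC


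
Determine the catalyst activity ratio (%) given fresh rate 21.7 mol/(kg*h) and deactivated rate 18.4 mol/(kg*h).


Activity (%) = (rate_used / rate_fresh) * 100
rate_used = 18.4, rate_fresh = 21.7
= (18.4 / 21.7) * 100
= 0.8479 * 100 = 84.79

84.79 %


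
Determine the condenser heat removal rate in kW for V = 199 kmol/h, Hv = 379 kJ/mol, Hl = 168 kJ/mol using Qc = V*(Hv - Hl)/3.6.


Qc = 199 * (379 - 168) / 3.6 = 199 * 211 / 3.6 = 11660

11660 kW


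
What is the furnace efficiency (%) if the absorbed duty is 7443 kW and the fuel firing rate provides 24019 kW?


Furnace efficiency = Q_absorbed / Q_fuel * 100
= 7443 / 24019 * 100 = 30.99

30.99 %


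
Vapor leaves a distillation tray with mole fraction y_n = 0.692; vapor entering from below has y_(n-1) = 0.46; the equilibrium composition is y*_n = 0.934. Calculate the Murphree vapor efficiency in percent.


Murphree vapor efficiency: EMV = (y_n - y_(n-1)) / (y*_n - y_(n-1)) * 100
EMV = (0.692 - 0.46) / (0.934 - 0.46) * 100 = 0.232 / 0.474 * 100 = 48.95

48.95 %


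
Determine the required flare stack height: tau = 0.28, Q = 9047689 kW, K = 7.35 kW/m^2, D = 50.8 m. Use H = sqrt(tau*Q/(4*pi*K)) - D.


tau*Q/(4*pi*K) = 0.28 * 9047689 / (4 * pi * 7.35) = 27428.3
sqrt(27428.3) = 165.615
H = 165.615 - 50.8 = 114.8

114.8 m


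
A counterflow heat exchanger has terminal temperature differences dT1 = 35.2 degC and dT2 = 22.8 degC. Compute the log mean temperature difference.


LMTD = (dT1 - dT2) / ln(dT1/dT2)
= (35.2 - 22.8) / ln(35.2 / 22.8) = 12.4 / 0.434286 = 28.55

28.55 degC


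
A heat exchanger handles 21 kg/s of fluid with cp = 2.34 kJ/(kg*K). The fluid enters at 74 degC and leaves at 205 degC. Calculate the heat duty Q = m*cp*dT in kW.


Q = m_dot * cp * delta_T
delta_T = 205 - 74 = 131 K
Q = 21 * 2.34 * 131
= 49.14 * 131
= 6437.34 kW

6437.34 kW


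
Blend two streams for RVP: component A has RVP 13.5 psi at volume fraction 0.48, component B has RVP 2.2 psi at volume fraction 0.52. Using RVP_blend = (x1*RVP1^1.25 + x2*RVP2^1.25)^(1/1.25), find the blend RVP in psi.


Chevron index: RVP_blend = (sum xi*RVPi^1.25)^(1/1.25)
RVP^1.25 terms: 0.48 * 13.5^1.25 + 0.52 * 2.2^1.25 = 13.8143
RVP_blend = 13.8143^(1/1.25) = 8.171

8.171 psi


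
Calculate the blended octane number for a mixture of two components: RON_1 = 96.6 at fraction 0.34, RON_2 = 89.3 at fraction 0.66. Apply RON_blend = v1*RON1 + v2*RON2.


Linear blending: RON_blend = sum(vi * RONi)
Contribution 1: 0.34 * 96.6 = 32.844
Contribution 2: 0.66 * 89.3 = 58.938
RON_blend = 32.844 + 58.938 = 91.782

91.782


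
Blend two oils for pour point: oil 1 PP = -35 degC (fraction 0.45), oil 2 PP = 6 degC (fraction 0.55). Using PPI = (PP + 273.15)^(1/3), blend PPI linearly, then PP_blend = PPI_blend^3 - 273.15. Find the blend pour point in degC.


PPI_1 = (-35 + 273.15)^(1/3) = 6.198456
PPI_2 = (6 + 273.15)^(1/3) = 6.535506
PPI_blend = 0.45 * 6.198456 + 0.55 * 6.535506 = 6.383834
PP_blend = 6.383834^3 - 273.15 = 260.1625 - 273.15 = -12.99

-12.99 degC


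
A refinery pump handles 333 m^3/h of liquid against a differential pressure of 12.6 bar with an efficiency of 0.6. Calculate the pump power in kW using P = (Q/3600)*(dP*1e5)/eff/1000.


Q = 333 / 3600 = 0.0925 m^3/s
P = 0.0925 * (12.6 * 1e5) / 0.6 / 1000 = 194.2

194.2 kW


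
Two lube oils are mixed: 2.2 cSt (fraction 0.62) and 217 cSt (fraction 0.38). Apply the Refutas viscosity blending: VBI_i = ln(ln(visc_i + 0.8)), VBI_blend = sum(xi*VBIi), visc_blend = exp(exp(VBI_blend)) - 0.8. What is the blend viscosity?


Refutas method: VBN_i = 14.534*ln(ln(visc_i + 0.8)) + 10.975, blended linearly by mass fraction; since VBN is linear in VBI_i = ln(ln(visc_i + 0.8)) and the fractions sum to 1, blend VBI directly: visc = exp(exp(VBI_blend)) - 0.8
VBI_1 = ln(ln(2.2 + 0.8)) = 0.0940478
VBI_2 = ln(ln(217 + 0.8)) = 1.68335
VBI_blend = 0.62 * 0.0940478 + 0.38 * 1.68335 = 0.697983
visc_blend = exp(exp(0.697983)) - 0.8 = 6.661

6.661 cSt


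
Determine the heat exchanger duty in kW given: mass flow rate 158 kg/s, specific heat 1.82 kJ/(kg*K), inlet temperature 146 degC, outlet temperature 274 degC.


Q = m_dot * cp * delta_T
delta_T = 274 - 146 = 128 K
Q = 158 * 1.82 * 128
= 287.56 * 128
= 36807.68 kW

36807.68 kW


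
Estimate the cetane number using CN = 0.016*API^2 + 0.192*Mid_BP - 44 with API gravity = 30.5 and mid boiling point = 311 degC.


CN = 0.016 * 30.5^2 + 0.192 * 311 - 44
CN = 14.884 + 59.712 - 44 = 30.596

30.596


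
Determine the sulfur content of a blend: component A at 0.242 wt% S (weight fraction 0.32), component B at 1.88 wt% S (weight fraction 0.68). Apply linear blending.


Linear sulfur blending: S_blend = x1*S1 + x2*S2
Contribution 1: 0.32 * 0.242 = 0.07744 wt%
Contribution 2: 0.68 * 1.88 = 1.2784 wt%
S_blend = 0.07744 + 1.2784 = 1.35584

1.35584 wt%


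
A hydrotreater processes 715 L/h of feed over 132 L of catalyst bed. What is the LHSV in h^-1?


LHSV = volumetric feed rate / catalyst volume
= 715 L/h / 132 L
= 5.417 h^-1

5.417 h^-1


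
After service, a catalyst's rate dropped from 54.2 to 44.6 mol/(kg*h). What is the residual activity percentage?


Activity (%) = (rate_used / rate_fresh) * 100
rate_used = 44.6, rate_fresh = 54.2
= (44.6 / 54.2) * 100
= 0.8229 * 100 = 82.29

82.29 %


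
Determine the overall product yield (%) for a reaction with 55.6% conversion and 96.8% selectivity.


Overall yield = conversion (%) * selectivity (%) / 100
Conversion = 55.6%, Selectivity = 96.8%
Y = 55.6 * 96.8 / 100
= 53.8208 %

53.8208 %


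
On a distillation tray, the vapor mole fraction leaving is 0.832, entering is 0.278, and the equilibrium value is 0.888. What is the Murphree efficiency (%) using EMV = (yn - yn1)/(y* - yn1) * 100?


Murphree vapor efficiency: EMV = (y_n - y_(n-1)) / (y*_n - y_(n-1)) * 100
EMV = (0.832 - 0.278) / (0.888 - 0.278) * 100 = 0.554 / 0.61 * 100 = 90.82

90.82 %


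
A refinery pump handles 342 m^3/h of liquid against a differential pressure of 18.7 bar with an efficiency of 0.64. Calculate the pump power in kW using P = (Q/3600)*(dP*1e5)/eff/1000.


Q = 342 / 3600 = 0.095 m^3/s
P = 0.095 * (18.7 * 1e5) / 0.64 / 1000 = 277.6

277.6 kW


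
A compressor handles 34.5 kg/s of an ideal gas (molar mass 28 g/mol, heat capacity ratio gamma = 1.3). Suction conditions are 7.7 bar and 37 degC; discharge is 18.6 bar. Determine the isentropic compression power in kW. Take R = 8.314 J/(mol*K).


Isentropic work: W = m*(gamma/(gamma-1))*(R*T1/MW)*((P2/P1)^((gamma-1)/gamma) - 1)
T1 = 37 + 273.15 = 310.15 K
Pressure ratio = 18.6 / 7.7 = 2.41558
Exponent = (1.3 - 1)/1.3 = 0.230769
(P2/P1)^exp - 1 = 2.41558^0.230769 - 1 = 0.225715
W = 34.5 * 1.3 / 0.3 * 8.314 * 310.15 / 28 * 0.225715 = 3108

3108 kW


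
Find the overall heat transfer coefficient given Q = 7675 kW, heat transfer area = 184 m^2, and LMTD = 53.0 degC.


From Q = U*A*LMTD, U = Q / (A * LMTD)
U = 7675 / (184 * 53.0) = 7675 / 9752 = 0.7870

0.7870 kW/(m^2*K)


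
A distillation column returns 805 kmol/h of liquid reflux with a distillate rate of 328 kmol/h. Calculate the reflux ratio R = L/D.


Reflux ratio definition: R = L / D (liquid returned / distillate withdrawn)
L = 805 kmol/h, D = 328 kmol/h
R = 805 / 328 = 2.454

2.454


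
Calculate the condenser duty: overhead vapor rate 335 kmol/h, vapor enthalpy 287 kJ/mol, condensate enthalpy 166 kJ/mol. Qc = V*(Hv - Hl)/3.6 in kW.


Qc = 335 * (287 - 166) / 3.6 = 335 * 121 / 3.6 = 11260

11260 kW


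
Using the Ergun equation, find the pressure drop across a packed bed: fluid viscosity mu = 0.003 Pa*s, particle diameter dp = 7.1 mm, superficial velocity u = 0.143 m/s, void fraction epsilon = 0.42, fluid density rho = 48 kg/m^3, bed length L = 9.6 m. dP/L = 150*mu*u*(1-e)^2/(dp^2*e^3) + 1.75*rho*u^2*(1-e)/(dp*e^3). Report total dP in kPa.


dp = 7.1 mm = 0.0071 m
Viscous term = 150*0.003*0.143*(1-0.42)^2 / (0.0071^2*0.42^3) = 5796.15
Inertial term = 1.75*48*0.143^2*(1-0.42) / (0.0071*0.42^3) = 1893.97
dP/L = 5796.15 + 1893.97 = 7690.12 Pa/m
dP = 7690.12 * 9.6 / 1000 = 73.83 kPa

73.83 kPa


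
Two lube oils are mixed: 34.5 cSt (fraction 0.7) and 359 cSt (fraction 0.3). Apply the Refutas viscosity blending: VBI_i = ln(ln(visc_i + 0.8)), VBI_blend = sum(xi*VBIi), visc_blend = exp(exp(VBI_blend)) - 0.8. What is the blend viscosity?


Refutas method: VBN_i = 14.534*ln(ln(visc_i + 0.8)) + 10.975, blended linearly by mass fraction; since VBN is linear in VBI_i = ln(ln(visc_i + 0.8)) and the fractions sum to 1, blend VBI directly: visc = exp(exp(VBI_blend)) - 0.8
VBI_1 = ln(ln(34.5 + 0.8)) = 1.27085
VBI_2 = ln(ln(359 + 0.8)) = 1.7725
VBI_blend = 0.7 * 1.27085 + 0.3 * 1.7725 = 1.42134
visc_blend = exp(exp(1.42134)) - 0.8 = 62.17

62.17 cSt


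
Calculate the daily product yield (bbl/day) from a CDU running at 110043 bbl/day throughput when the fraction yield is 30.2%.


Crude throughput = 110043 bbl/day
Fraction yield = 30.2%
yield = throughput * fraction / 100
yield = 110043 * 30.2 / 100 = 33232.986

33232.986 bbl/day


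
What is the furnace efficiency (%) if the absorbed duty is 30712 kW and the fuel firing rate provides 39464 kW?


Furnace efficiency = Q_absorbed / Q_fuel * 100
= 30712 / 39464 * 100 = 77.82

77.82 %


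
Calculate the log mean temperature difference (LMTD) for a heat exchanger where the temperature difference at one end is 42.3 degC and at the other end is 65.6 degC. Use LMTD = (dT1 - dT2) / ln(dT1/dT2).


LMTD = (dT1 - dT2) / ln(dT1/dT2)
= (42.3 - 65.6) / ln(42.3 / 65.6) = -23.3 / -0.438789 = 53.10

53.10 degC


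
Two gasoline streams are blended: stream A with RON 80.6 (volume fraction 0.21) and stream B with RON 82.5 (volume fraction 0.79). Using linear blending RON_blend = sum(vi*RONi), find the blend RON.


Linear blending: RON_blend = sum(vi * RONi)
Contribution 1: 0.21 * 80.6 = 16.926
Contribution 2: 0.79 * 82.5 = 65.175
RON_blend = 16.926 + 65.175 = 82.101

82.101


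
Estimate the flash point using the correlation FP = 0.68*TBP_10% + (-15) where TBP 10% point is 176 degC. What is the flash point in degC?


FP = 0.68 * 176 + (-15) = 104.68

104.68 degC


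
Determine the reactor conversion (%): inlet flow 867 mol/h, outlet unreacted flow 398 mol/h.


X = (F_in - F_out) / F_in * 100
Moles reacted = 867 - 398 = 469
X = 469 / 867 * 100
= 0.5409 * 100
= 54.09 %

54.09 %


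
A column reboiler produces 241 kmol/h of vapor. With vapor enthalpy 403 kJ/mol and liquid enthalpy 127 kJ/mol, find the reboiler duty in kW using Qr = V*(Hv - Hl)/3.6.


Qr = 241 * (403 - 127) / 3.6 = 241 * 276 / 3.6 = 18480

18480 kW


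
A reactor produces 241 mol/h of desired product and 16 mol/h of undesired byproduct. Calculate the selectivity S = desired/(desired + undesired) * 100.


Selectivity = desired / (desired + undesired) * 100
Total products = 241 + 16 = 257 mol/h
S = 241 / 257 * 100
= 0.9377 * 100
= 93.77 %

93.77 %


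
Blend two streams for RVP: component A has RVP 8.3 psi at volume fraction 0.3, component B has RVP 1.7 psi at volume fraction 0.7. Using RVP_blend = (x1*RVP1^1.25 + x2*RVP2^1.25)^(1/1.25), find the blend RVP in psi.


Chevron index: RVP_blend = (sum xi*RVPi^1.25)^(1/1.25)
RVP^1.25 terms: 0.3 * 8.3^1.25 + 0.7 * 1.7^1.25 = 5.58519
RVP_blend = 5.58519^(1/1.25) = 3.959

3.959 psi


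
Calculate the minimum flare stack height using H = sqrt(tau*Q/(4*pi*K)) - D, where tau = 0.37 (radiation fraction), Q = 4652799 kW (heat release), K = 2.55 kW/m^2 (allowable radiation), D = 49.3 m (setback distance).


tau*Q/(4*pi*K) = 0.37 * 4652799 / (4 * pi * 2.55) = 53723.7
sqrt(53723.7) = 231.784
H = 231.784 - 49.3 = 182.5

182.5 m


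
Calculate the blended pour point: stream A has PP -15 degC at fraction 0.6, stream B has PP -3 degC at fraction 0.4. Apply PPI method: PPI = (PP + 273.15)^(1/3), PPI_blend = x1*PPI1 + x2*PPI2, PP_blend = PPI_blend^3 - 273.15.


PPI_1 = (-15 + 273.15)^(1/3) = 6.36733
PPI_2 = (-3 + 273.15)^(1/3) = 6.464501
PPI_blend = 0.6 * 6.36733 + 0.4 * 6.464501 = 6.406198
PP_blend = 6.406198^3 - 273.15 = 262.9063 - 273.15 = -10.24

-10.24 degC


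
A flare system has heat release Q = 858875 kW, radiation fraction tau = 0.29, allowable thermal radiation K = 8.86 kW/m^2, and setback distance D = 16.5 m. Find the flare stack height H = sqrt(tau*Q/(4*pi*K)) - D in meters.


tau*Q/(4*pi*K) = 0.29 * 858875 / (4 * pi * 8.86) = 2237.09
sqrt(2237.09) = 47.2979
H = 47.2979 - 16.5 = 30.80

30.80 m


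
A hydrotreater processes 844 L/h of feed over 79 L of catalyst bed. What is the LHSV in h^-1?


LHSV = volumetric feed rate / catalyst volume
= 844 L/h / 79 L
= 10.68 h^-1

10.68 h^-1


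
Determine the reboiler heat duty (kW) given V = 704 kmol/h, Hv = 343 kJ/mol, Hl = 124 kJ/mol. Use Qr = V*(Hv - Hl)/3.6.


Qr = 704 * (343 - 124) / 3.6 = 704 * 219 / 3.6 = 42830

42830 kW


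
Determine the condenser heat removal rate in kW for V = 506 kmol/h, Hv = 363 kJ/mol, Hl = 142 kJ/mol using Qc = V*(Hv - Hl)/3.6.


Qc = 506 * (363 - 142) / 3.6 = 506 * 221 / 3.6 = 31060

31060 kW


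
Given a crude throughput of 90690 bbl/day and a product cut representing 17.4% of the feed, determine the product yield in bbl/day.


Crude throughput = 90690 bbl/day
Fraction yield = 17.4%
yield = throughput * fraction / 100
yield = 90690 * 17.4 / 100 = 15780.06

15780.06 bbl/day


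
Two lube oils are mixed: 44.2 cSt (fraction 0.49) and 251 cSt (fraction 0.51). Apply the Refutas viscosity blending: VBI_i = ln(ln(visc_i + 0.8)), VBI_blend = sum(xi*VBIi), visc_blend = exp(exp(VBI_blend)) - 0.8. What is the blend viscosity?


Refutas method: VBN_i = 14.534*ln(ln(visc_i + 0.8)) + 10.975, blended linearly by mass fraction; since VBN is linear in VBI_i = ln(ln(visc_i + 0.8)) and the fractions sum to 1, blend VBI directly: visc = exp(exp(VBI_blend)) - 0.8
VBI_1 = ln(ln(44.2 + 0.8)) = 1.33675
VBI_2 = ln(ln(251 + 0.8)) = 1.70994
VBI_blend = 0.49 * 1.33675 + 0.51 * 1.70994 = 1.52708
visc_blend = exp(exp(1.52708)) - 0.8 = 99.15

99.15 cSt


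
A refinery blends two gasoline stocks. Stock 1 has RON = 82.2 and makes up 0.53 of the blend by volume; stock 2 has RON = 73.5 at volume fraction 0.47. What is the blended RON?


Linear blending: RON_blend = sum(vi * RONi)
Contribution 1: 0.53 * 82.2 = 43.566
Contribution 2: 0.47 * 73.5 = 34.545
RON_blend = 43.566 + 34.545 = 78.111

78.111


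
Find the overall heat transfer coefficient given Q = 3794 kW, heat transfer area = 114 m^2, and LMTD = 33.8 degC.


From Q = U*A*LMTD, U = Q / (A * LMTD)
U = 3794 / (114 * 33.8) = 3794 / 3853.2 = 0.9846

0.9846 kW/(m^2*K)


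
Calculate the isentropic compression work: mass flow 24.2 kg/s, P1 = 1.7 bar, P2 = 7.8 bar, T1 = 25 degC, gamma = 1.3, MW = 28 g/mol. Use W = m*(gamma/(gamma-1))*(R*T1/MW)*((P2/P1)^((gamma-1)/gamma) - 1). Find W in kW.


Isentropic work: W = m*(gamma/(gamma-1))*(R*T1/MW)*((P2/P1)^((gamma-1)/gamma) - 1)
T1 = 25 + 273.15 = 298.15 K
Pressure ratio = 7.8 / 1.7 = 4.58824
Exponent = (1.3 - 1)/1.3 = 0.230769
(P2/P1)^exp - 1 = 4.58824^0.230769 - 1 = 0.421305
W = 24.2 * 1.3 / 0.3 * 8.314 * 298.15 / 28 * 0.421305 = 3911

3911 kW


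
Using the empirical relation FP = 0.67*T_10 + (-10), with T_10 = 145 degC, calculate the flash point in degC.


FP = 0.67 * 145 + (-10) = 87.15

87.15 degC


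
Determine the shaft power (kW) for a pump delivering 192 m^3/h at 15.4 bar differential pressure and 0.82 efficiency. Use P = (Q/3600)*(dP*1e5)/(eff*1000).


Q = 192 / 3600 = 0.0533333 m^3/s
P = 0.0533333 * (15.4 * 1e5) / 0.82 / 1000 = 100.2

100.2 kW


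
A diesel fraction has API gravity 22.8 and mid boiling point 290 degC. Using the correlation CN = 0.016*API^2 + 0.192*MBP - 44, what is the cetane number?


CN = 0.016 * 22.8^2 + 0.192 * 290 - 44
CN = 8.31744 + 55.68 - 44 = 19.99744

19.99744


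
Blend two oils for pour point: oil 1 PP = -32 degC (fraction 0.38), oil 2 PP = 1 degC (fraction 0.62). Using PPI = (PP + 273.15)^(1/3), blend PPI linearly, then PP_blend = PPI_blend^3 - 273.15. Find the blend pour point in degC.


PPI_1 = (-32 + 273.15)^(1/3) = 6.224375
PPI_2 = (1 + 273.15)^(1/3) = 6.49625
PPI_blend = 0.38 * 6.224375 + 0.62 * 6.49625 = 6.392937
PP_blend = 6.392937^3 - 273.15 = 261.2771 - 273.15 = -11.87

-11.87 degC


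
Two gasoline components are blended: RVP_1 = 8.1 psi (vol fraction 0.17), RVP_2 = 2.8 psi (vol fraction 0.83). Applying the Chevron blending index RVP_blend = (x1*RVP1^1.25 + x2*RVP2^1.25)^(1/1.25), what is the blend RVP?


Chevron index: RVP_blend = (sum xi*RVPi^1.25)^(1/1.25)
RVP^1.25 terms: 0.17 * 8.1^1.25 + 0.83 * 2.8^1.25 = 5.32929
RVP_blend = 5.32929^(1/1.25) = 3.814

3.814 psi


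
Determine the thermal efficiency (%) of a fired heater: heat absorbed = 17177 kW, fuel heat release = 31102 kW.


Furnace efficiency = Q_absorbed / Q_fuel * 100
= 17177 / 31102 * 100 = 55.23

55.23 %


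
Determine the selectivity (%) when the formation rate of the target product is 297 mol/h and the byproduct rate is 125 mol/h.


Selectivity = desired / (desired + undesired) * 100
Total products = 297 + 125 = 422 mol/h
S = 297 / 422 * 100
= 0.7038 * 100
= 70.38 %

70.38 %


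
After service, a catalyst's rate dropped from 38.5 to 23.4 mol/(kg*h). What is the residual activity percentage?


Activity (%) = (rate_used / rate_fresh) * 100
rate_used = 23.4, rate_fresh = 38.5
= (23.4 / 38.5) * 100
= 0.6078 * 100 = 60.78

60.78 %


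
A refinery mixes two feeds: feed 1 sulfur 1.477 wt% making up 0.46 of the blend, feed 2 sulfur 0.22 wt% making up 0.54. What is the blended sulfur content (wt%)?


Linear sulfur blending: S_blend = x1*S1 + x2*S2
Contribution 1: 0.46 * 1.477 = 0.67942 wt%
Contribution 2: 0.54 * 0.22 = 0.1188 wt%
S_blend = 0.67942 + 0.1188 = 0.79822

0.79822 wt%


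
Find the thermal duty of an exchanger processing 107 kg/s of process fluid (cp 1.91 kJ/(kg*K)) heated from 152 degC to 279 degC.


Q = m_dot * cp * delta_T
delta_T = 279 - 152 = 127 K
Q = 107 * 1.91 * 127
= 204.37 * 127
= 25954.99 kW

25954.99 kW


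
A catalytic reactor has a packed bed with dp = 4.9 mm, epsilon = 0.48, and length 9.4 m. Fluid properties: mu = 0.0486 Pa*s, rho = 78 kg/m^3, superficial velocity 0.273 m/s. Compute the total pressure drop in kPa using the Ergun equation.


dp = 4.9 mm = 0.0049 m
Viscous term = 150*0.0486*0.273*(1-0.48)^2 / (0.0049^2*0.48^3) = 202666
Inertial term = 1.75*78*0.273^2*(1-0.48) / (0.0049*0.48^3) = 9762.06
dP/L = 202666 + 9762.06 = 212428 Pa/m
dP = 212428 * 9.4 / 1000 = 1997 kPa

1997 kPa


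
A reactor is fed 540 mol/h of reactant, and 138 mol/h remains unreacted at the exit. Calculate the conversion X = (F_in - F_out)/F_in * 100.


X = (F_in - F_out) / F_in * 100
Moles reacted = 540 - 138 = 402
X = 402 / 540 * 100
= 0.7444 * 100
= 74.44 %

74.44 %


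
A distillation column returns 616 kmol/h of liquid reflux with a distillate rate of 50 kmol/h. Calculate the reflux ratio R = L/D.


Reflux ratio definition: R = L / D (liquid returned / distillate withdrawn)
L = 616 kmol/h, D = 50 kmol/h
R = 616 / 50 = 12.32

12.32


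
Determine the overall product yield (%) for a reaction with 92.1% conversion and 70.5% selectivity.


Overall yield = conversion (%) * selectivity (%) / 100
Conversion = 92.1%, Selectivity = 70.5%
Y = 92.1 * 70.5 / 100
= 64.9305 %

64.9305 %


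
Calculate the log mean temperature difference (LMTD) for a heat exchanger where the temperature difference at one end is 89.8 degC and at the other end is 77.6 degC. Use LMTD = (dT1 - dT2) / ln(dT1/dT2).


LMTD = (dT1 - dT2) / ln(dT1/dT2)
= (89.8 - 77.6) / ln(89.8 / 77.6) = 12.2 / 0.146018 = 83.55

83.55 degC


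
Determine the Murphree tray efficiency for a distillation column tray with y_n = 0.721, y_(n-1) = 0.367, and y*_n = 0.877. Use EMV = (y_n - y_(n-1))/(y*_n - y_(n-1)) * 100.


Murphree vapor efficiency: EMV = (y_n - y_(n-1)) / (y*_n - y_(n-1)) * 100
EMV = (0.721 - 0.367) / (0.877 - 0.367) * 100 = 0.354 / 0.51 * 100 = 69.41

69.41 %


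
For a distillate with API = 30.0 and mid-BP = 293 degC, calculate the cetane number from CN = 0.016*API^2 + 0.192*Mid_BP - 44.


CN = 0.016 * 30.0^2 + 0.192 * 293 - 44
CN = 14.4 + 56.256 - 44 = 26.656

26.656


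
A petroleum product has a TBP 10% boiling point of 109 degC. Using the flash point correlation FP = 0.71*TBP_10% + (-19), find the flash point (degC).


FP = 0.71 * 109 + (-19) = 58.39

58.39 degC


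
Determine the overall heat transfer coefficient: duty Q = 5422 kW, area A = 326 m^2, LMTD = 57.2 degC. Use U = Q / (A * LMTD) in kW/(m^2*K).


From Q = U*A*LMTD, U = Q / (A * LMTD)
U = 5422 / (326 * 57.2) = 5422 / 18647.2 = 0.2908

0.2908 kW/(m^2*K)


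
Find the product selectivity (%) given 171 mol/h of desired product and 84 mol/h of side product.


Selectivity = desired / (desired + undesired) * 100
Total products = 171 + 84 = 255 mol/h
S = 171 / 255 * 100
= 0.6706 * 100
= 67.06 %

67.06 %


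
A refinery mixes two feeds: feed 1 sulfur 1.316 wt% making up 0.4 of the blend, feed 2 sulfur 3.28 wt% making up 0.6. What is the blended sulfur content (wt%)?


Linear sulfur blending: S_blend = x1*S1 + x2*S2
Contribution 1: 0.4 * 1.316 = 0.5264 wt%
Contribution 2: 0.6 * 3.28 = 1.968 wt%
S_blend = 0.5264 + 1.968 = 2.4944

2.4944 wt%


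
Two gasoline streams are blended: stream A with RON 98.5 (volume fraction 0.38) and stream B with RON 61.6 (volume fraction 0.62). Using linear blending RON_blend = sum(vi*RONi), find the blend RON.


Linear blending: RON_blend = sum(vi * RONi)
Contribution 1: 0.38 * 98.5 = 37.43
Contribution 2: 0.62 * 61.6 = 38.192
RON_blend = 37.43 + 38.192 = 75.622

75.622


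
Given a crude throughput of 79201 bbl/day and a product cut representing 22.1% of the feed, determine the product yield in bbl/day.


Crude throughput = 79201 bbl/day
Fraction yield = 22.1%
yield = throughput * fraction / 100
yield = 79201 * 22.1 / 100 = 17503.421

17503.421 bbl/day


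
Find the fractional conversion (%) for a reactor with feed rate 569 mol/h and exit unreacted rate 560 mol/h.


X = (F_in - F_out) / F_in * 100
Moles reacted = 569 - 560 = 9
X = 9 / 569 * 100
= 0.01582 * 100
= 1.582 %

1.582 %


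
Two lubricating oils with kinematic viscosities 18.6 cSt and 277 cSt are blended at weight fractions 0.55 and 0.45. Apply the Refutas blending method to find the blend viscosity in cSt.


Refutas method: VBN_i = 14.534*ln(ln(visc_i + 0.8)) + 10.975, blended linearly by mass fraction; since VBN is linear in VBI_i = ln(ln(visc_i + 0.8)) and the fractions sum to 1, blend VBI directly: visc = exp(exp(VBI_blend)) - 0.8
VBI_1 = ln(ln(18.6 + 0.8)) = 1.08697
VBI_2 = ln(ln(277 + 0.8)) = 1.72756
VBI_blend = 0.55 * 1.08697 + 0.45 * 1.72756 = 1.37524
visc_blend = exp(exp(1.37524)) - 0.8 = 51.45

51.45 cSt


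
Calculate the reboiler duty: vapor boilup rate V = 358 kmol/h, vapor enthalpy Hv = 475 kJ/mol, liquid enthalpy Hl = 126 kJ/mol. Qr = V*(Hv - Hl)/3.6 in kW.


Qr = 358 * (475 - 126) / 3.6 = 358 * 349 / 3.6 = 34710

34710 kW


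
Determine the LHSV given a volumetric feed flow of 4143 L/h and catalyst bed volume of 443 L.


LHSV = volumetric feed rate / catalyst volume
= 4143 L/h / 443 L
= 9.352 h^-1

9.352 h^-1


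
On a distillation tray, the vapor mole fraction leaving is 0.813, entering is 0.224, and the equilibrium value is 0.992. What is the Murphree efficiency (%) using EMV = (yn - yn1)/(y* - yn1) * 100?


Murphree vapor efficiency: EMV = (y_n - y_(n-1)) / (y*_n - y_(n-1)) * 100
EMV = (0.813 - 0.224) / (0.992 - 0.224) * 100 = 0.589 / 0.768 * 100 = 76.69

76.69 %


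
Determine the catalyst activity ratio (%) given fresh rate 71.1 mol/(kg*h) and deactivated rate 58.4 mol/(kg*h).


Activity (%) = (rate_used / rate_fresh) * 100
rate_used = 58.4, rate_fresh = 71.1
= (58.4 / 71.1) * 100
= 0.8214 * 100 = 82.14

82.14 %


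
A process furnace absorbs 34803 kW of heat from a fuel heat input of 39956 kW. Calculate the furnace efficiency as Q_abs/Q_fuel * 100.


Furnace efficiency = Q_absorbed / Q_fuel * 100
= 34803 / 39956 * 100 = 87.10

87.10 %


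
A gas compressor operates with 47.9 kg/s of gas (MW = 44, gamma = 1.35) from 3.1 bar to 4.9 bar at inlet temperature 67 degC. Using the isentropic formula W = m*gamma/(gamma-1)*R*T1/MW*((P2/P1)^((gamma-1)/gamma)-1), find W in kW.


Isentropic work: W = m*(gamma/(gamma-1))*(R*T1/MW)*((P2/P1)^((gamma-1)/gamma) - 1)
T1 = 67 + 273.15 = 340.15 K
Pressure ratio = 4.9 / 3.1 = 1.58065
Exponent = (1.35 - 1)/1.35 = 0.259259
(P2/P1)^exp - 1 = 1.58065^0.259259 - 1 = 0.12603
W = 47.9 * 1.35 / 0.35 * 8.314 * 340.15 / 44 * 0.12603 = 1497

1497 kW


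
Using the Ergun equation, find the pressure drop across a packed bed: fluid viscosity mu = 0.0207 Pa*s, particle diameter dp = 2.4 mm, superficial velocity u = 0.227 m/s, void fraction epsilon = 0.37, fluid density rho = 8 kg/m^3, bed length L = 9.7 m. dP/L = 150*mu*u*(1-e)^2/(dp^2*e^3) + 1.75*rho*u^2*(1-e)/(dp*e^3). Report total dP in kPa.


dp = 2.4 mm = 0.0024 m
Viscous term = 150*0.0207*0.227*(1-0.37)^2 / (0.0024^2*0.37^3) = 958828
Inertial term = 1.75*8*0.227^2*(1-0.37) / (0.0024*0.37^3) = 3738.56
dP/L = 958828 + 3738.56 = 962567 Pa/m
dP = 962567 * 9.7 / 1000 = 9337 kPa

9337 kPa


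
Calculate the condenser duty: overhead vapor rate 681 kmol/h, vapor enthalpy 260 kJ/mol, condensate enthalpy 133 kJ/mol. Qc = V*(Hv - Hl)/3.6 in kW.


Qc = 681 * (260 - 133) / 3.6 = 681 * 127 / 3.6 = 24020

24020 kW


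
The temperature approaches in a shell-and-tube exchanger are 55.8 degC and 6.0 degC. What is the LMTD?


LMTD = (dT1 - dT2) / ln(dT1/dT2)
= (55.8 - 6.0) / ln(55.8 / 6.0) = 49.8 / 2.23001 = 22.33

22.33 degC


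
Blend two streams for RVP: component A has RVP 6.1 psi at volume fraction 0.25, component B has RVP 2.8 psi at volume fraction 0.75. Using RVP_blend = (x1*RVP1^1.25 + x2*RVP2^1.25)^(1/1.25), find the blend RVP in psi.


Chevron index: RVP_blend = (sum xi*RVPi^1.25)^(1/1.25)
RVP^1.25 terms: 0.25 * 6.1^1.25 + 0.75 * 2.8^1.25 = 5.11313
RVP_blend = 5.11313^(1/1.25) = 3.689

3.689 psi


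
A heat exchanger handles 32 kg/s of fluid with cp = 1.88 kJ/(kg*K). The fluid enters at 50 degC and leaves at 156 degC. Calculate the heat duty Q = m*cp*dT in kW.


Q = m_dot * cp * delta_T
delta_T = 156 - 50 = 106 K
Q = 32 * 1.88 * 106
= 60.16 * 106
= 6376.96 kW

6376.96 kW


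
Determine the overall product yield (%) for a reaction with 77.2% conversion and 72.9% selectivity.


Overall yield = conversion (%) * selectivity (%) / 100
Conversion = 77.2%, Selectivity = 72.9%
Y = 77.2 * 72.9 / 100
= 56.2788 %

56.2788 %


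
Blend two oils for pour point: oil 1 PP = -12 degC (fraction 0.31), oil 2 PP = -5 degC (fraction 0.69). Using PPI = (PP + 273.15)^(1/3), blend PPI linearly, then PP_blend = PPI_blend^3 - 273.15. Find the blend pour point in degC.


PPI_1 = (-12 + 273.15)^(1/3) = 6.391901
PPI_2 = (-5 + 273.15)^(1/3) = 6.448508
PPI_blend = 0.31 * 6.391901 + 0.69 * 6.448508 = 6.43096
PP_blend = 6.43096^3 - 273.15 = 265.9668 - 273.15 = -7.18

-7.18 degC


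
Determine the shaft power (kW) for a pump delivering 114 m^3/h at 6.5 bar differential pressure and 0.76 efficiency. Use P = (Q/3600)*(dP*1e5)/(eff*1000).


Q = 114 / 3600 = 0.0316667 m^3/s
P = 0.0316667 * (6.5 * 1e5) / 0.76 / 1000 = 27.08

27.08 kW


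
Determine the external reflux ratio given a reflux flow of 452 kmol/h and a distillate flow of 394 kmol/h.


Reflux ratio definition: R = L / D (liquid returned / distillate withdrawn)
L = 452 kmol/h, D = 394 kmol/h
R = 452 / 394 = 1.147

1.147


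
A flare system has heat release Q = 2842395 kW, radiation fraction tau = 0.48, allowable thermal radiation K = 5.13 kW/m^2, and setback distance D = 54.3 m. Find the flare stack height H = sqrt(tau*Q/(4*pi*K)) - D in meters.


tau*Q/(4*pi*K) = 0.48 * 2842395 / (4 * pi * 5.13) = 21164
sqrt(21164) = 145.479
H = 145.479 - 54.3 = 91.18

91.18 m


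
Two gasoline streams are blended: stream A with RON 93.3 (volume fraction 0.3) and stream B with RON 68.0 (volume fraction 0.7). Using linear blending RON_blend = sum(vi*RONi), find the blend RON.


Linear blending: RON_blend = sum(vi * RONi)
Contribution 1: 0.3 * 93.3 = 27.99
Contribution 2: 0.7 * 68.0 = 47.6
RON_blend = 27.99 + 47.6 = 75.59

75.59


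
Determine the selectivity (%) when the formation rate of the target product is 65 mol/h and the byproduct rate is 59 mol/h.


Selectivity = desired / (desired + undesired) * 100
Total products = 65 + 59 = 124 mol/h
S = 65 / 124 * 100
= 0.5242 * 100
= 52.42 %

52.42 %


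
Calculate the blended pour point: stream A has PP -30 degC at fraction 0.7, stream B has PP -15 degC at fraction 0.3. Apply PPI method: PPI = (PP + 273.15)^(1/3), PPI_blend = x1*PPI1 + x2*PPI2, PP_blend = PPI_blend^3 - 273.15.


PPI_1 = (-30 + 273.15)^(1/3) = 6.241535
PPI_2 = (-15 + 273.15)^(1/3) = 6.36733
PPI_blend = 0.7 * 6.241535 + 0.3 * 6.36733 = 6.279274
PP_blend = 6.279274^3 - 273.15 = 247.5873 - 273.15 = -25.56

-25.56 degC


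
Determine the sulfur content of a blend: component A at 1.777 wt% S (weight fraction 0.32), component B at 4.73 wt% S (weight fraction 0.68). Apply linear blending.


Linear sulfur blending: S_blend = x1*S1 + x2*S2
Contribution 1: 0.32 * 1.777 = 0.56864 wt%
Contribution 2: 0.68 * 4.73 = 3.2164 wt%
S_blend = 0.56864 + 3.2164 = 3.78504

3.78504 wt%


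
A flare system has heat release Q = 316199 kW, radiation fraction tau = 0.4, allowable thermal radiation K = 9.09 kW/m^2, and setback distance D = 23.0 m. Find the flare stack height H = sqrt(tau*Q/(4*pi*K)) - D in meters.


tau*Q/(4*pi*K) = 0.4 * 316199 / (4 * pi * 9.09) = 1107.25
sqrt(1107.25) = 33.2754
H = 33.2754 - 23.0 = 10.28

10.28 m


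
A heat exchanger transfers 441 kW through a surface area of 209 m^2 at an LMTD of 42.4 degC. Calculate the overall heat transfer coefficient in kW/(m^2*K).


From Q = U*A*LMTD, U = Q / (A * LMTD)
U = 441 / (209 * 42.4) = 441 / 8861.6 = 0.04977

0.04977 kW/(m^2*K)


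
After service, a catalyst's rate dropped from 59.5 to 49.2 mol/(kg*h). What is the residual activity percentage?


Activity (%) = (rate_used / rate_fresh) * 100
rate_used = 49.2, rate_fresh = 59.5
= (49.2 / 59.5) * 100
= 0.8269 * 100 = 82.69

82.69 %


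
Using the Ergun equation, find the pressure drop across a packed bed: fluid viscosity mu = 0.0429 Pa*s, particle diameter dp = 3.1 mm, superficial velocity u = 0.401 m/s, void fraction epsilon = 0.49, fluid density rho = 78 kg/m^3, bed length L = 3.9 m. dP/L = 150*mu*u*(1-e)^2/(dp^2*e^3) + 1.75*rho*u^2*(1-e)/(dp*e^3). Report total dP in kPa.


dp = 3.1 mm = 0.0031 m
Viscous term = 150*0.0429*0.401*(1-0.49)^2 / (0.0031^2*0.49^3) = 593638
Inertial term = 1.75*78*0.401^2*(1-0.49) / (0.0031*0.49^3) = 30693.2
dP/L = 593638 + 30693.2 = 624331 Pa/m
dP = 624331 * 3.9 / 1000 = 2435 kPa

2435 kPa


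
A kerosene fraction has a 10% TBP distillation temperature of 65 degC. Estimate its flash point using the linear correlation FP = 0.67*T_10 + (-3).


FP = 0.67 * 65 + (-3) = 40.55

40.55 degC


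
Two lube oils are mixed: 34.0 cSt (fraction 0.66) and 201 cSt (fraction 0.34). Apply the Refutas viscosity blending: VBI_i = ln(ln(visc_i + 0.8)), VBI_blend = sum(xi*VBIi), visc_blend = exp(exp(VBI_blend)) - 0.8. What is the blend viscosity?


Refutas method: VBN_i = 14.534*ln(ln(visc_i + 0.8)) + 10.975, blended linearly by mass fraction; since VBN is linear in VBI_i = ln(ln(visc_i + 0.8)) and the fractions sum to 1, blend VBI directly: visc = exp(exp(VBI_blend)) - 0.8
VBI_1 = ln(ln(34.0 + 0.8)) = 1.26684
VBI_2 = ln(ln(201 + 0.8)) = 1.66908
VBI_blend = 0.66 * 1.26684 + 0.34 * 1.66908 = 1.4036
visc_blend = exp(exp(1.4036)) - 0.8 = 57.75

57.75 cSt


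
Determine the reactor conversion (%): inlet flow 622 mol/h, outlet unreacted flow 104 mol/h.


X = (F_in - F_out) / F_in * 100
Moles reacted = 622 - 104 = 518
X = 518 / 622 * 100
= 0.8328 * 100
= 83.28 %

83.28 %


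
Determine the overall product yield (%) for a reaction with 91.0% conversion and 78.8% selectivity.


Overall yield = conversion (%) * selectivity (%) / 100
Conversion = 91.0%, Selectivity = 78.8%
Y = 91.0 * 78.8 / 100
= 71.708 %

71.708 %


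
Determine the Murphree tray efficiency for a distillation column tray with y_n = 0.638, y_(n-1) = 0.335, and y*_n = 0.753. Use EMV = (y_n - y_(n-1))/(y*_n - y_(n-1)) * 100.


Murphree vapor efficiency: EMV = (y_n - y_(n-1)) / (y*_n - y_(n-1)) * 100
EMV = (0.638 - 0.335) / (0.753 - 0.335) * 100 = 0.303 / 0.418 * 100 = 72.49

72.49 %


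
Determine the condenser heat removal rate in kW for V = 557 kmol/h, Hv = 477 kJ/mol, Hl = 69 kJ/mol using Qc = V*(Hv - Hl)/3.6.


Qc = 557 * (477 - 69) / 3.6 = 557 * 408 / 3.6 = 63130

63130 kW


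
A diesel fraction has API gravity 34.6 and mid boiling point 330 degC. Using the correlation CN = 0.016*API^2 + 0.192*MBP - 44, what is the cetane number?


CN = 0.016 * 34.6^2 + 0.192 * 330 - 44
CN = 19.15456 + 63.36 - 44 = 38.51456

38.51456


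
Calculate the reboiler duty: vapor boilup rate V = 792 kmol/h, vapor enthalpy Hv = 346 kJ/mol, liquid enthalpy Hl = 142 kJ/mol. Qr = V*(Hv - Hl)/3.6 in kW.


Qr = 792 * (346 - 142) / 3.6 = 792 * 204 / 3.6 = 44880

44880 kW


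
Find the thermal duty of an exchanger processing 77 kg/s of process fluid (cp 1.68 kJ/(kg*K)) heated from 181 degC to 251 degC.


Q = m_dot * cp * delta_T
delta_T = 251 - 181 = 70 K
Q = 77 * 1.68 * 70
= 129.36 * 70
= 9055.2 kW

9055.2 kW


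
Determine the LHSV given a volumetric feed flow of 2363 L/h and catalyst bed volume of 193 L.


LHSV = volumetric feed rate / catalyst volume
= 2363 L/h / 193 L
= 12.24 h^-1

12.24 h^-1
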